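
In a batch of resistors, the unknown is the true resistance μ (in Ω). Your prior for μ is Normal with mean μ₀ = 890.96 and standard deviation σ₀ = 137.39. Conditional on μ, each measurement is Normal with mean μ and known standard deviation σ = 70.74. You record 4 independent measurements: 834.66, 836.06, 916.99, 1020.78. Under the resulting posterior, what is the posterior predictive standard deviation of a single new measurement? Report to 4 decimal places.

For Normal data with known variance σ², a Normal(μ₀, σ₀²) prior on μ is conjugate. Posterior precision = 1/σ₀² + n/σ²; posterior mean is the precision-weighted average of μ₀ and x̄.
σ₀² = 137.39² = 18876.0121, σ² = 70.74² = 5004.1476; σ² + n·σ₀² = 5004.1476 + 4·18876.0121 = 80508.196.
Posterior precision = 1/σ₀² + n/σ² = 1/18876.0121 + 4/5004.1476 = (σ² + n·σ₀²)/(σ₀²σ²) = 80508.196/(18876.0121·5004.1476); posterior variance σₙ² = σ₀²σ²/(σ² + n·σ₀²) = 18876.0121·5004.1476/80508.196 = 1173.276205.
Predictive variance for one new observation = σₙ² + σ² = 18876.0121·5004.1476/80508.196 + 5004.1476 = σ²·(σ₀² + 80508.196)/80508.196 = 5004.1476·99384.2081/80508.196 = 6177.423805; SD = √(5004.1476·99384.2081/80508.196) = 78.5966.

78.5966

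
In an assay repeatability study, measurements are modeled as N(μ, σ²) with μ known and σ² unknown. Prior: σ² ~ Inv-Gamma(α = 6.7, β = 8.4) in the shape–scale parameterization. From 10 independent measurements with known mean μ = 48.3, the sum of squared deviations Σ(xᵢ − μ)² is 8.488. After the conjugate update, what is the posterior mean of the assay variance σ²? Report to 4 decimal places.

1.1817

With known mean μ and an Inverse-Gamma(α, β) prior on σ², the Normal likelihood is conjugate: posterior is Inv-Gamma(α + n/2, β + Σ(xᵢ−μ)²/2).
Posterior: Inv-Gamma(6.7 + 10/2, 8.4 + 8.488/2) = Inv-Gamma(11.70, 12.6440).
E[σ²|data] = β/(α−1) = 12.6440/10.70 = 1.1817.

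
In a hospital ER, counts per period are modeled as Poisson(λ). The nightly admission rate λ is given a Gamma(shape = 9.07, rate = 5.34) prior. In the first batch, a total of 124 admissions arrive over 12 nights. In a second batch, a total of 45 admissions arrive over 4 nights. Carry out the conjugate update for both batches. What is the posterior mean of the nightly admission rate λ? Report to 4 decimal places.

8.3444

With a Gamma(shape α, rate β) prior, the Poisson likelihood is conjugate: the posterior is Gamma(α + ΣXᵢ, β + n).
After batch 1: Gamma(α+S, β+n) = Gamma(9.07+124, 5.34+12) = Gamma(133.07, 17.34).
After batch 2: Gamma(α+S, β+n) = Gamma(133.07+45, 17.34+4) = Gamma(178.07, 21.34).
Posterior mean = α/β = 178.07/21.34 = 8.3444.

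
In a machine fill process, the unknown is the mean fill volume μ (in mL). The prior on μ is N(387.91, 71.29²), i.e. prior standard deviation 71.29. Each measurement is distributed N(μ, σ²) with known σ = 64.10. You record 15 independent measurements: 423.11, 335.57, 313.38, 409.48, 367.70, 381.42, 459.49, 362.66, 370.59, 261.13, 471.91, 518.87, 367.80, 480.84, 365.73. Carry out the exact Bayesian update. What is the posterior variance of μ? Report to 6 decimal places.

259.912089

For Normal data with known variance σ², a Normal(μ₀, σ₀²) prior on μ is conjugate. Posterior precision = 1/σ₀² + n/σ²; posterior mean is the precision-weighted average of μ₀ and x̄.
σ₀² = 71.29² = 5082.2641, σ² = 64.10² = 4108.81; σ² + n·σ₀² = 4108.81 + 15·5082.2641 = 80342.7715.
Posterior precision = 1/σ₀² + n/σ² = 1/5082.2641 + 15/4108.81 = (σ² + n·σ₀²)/(σ₀²σ²) = 80342.7715/(5082.2641·4108.81); posterior variance σₙ² = σ₀²σ²/(σ² + n·σ₀²) = 5082.2641·4108.81/80342.7715 = 259.912089.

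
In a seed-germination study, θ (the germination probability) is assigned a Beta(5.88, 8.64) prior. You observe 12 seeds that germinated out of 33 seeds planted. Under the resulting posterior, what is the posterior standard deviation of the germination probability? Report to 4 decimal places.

The Beta prior is conjugate to a Binomial/Bernoulli likelihood; the update adds successes to α and failures to β.
Posterior: Beta(α+k, β+n−k) = Beta(5.88+12, 8.64+21) = Beta(17.88, 29.64).
Var = αβ/((α+β)²(α+β+1)) = 17.88·29.64/(47.52²·48.52) = 0.00483696; SD = √0.00483696 = 0.0695.

0.0695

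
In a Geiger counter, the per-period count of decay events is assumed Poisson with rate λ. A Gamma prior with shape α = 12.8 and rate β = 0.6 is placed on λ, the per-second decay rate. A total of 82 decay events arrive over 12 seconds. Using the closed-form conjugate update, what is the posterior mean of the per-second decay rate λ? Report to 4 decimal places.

With a Gamma(shape α, rate β) prior, the Poisson likelihood is conjugate: the posterior is Gamma(α + ΣXᵢ, β + n).
Posterior: Gamma(α+S, β+n) = Gamma(12.8+82, 0.6+12) = Gamma(94.8, 12.6).
Posterior mean = α/β = 94.8/12.6 = 7.5238.

7.5238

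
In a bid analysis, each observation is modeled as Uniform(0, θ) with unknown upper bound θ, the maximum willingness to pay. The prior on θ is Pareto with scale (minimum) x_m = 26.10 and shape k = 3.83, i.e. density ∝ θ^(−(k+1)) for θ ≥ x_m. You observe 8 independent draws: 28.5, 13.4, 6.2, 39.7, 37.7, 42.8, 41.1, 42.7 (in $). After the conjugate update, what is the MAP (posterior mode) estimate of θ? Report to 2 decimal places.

42.80

A Pareto(scale x_m, shape k) prior on the upper bound θ of Uniform(0, θ) is conjugate: posterior is Pareto(max(x_m, max xᵢ), k + n).
Sample maximum = 42.8; prior scale x_m = 26.10 → posterior scale = max = 42.80.
Posterior shape = 3.83 + 8 = 11.83.
The Pareto density is decreasing on [x_m, ∞), so the mode is x_m = 42.80.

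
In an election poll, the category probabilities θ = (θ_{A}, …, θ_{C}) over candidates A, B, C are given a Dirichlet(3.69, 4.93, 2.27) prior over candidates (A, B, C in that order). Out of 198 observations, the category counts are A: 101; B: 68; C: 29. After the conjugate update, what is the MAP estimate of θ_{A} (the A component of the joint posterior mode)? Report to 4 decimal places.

0.5036

The Dirichlet prior is conjugate to the Multinomial likelihood: each posterior αⱼ = prior αⱼ + observed count nⱼ.
Posterior concentration: (104.69, 72.93, 31.27), total = 208.89.
Joint mode component: (α_{A}−1)/(Σα−K) = 103.69/205.89 = 0.5036.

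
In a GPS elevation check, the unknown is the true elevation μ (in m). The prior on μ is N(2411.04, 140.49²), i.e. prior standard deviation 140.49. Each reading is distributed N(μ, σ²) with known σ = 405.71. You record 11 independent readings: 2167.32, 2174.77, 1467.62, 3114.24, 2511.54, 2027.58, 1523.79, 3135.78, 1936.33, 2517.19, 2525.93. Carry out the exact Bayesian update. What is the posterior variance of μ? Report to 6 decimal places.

8511.104641

For Normal data with known variance σ², a Normal(μ₀, σ₀²) prior on μ is conjugate. Posterior precision = 1/σ₀² + n/σ²; posterior mean is the precision-weighted average of μ₀ and x̄.
σ₀² = 140.49² = 19737.4401, σ² = 405.71² = 164600.6041; σ² + n·σ₀² = 164600.6041 + 11·19737.4401 = 381712.4452.
Posterior precision = 1/σ₀² + n/σ² = 1/19737.4401 + 11/164600.6041 = (σ² + n·σ₀²)/(σ₀²σ²) = 381712.4452/(19737.4401·164600.6041); posterior variance σₙ² = σ₀²σ²/(σ² + n·σ₀²) = 19737.4401·164600.6041/381712.4452 = 8511.104641.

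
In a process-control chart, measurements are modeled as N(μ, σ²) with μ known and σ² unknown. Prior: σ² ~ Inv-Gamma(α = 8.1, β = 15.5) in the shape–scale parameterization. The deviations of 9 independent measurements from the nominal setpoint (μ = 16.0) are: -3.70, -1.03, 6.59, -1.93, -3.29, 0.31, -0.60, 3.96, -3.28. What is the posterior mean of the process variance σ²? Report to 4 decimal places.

With known mean μ and an Inverse-Gamma(α, β) prior on σ², the Normal likelihood is conjugate: posterior is Inv-Gamma(α + n/2, β + Σ(xᵢ−μ)²/2).
Σ(xᵢ−μ)² = (-3.70)² + (-1.03)² + (6.59)² + (-1.93)² + (-3.29)² + (0.31)² + (-0.60)² + (3.96)² + (-3.28)² = 99.6241.
Posterior: Inv-Gamma(8.1 + 9/2, 15.5 + 99.6241/2) = Inv-Gamma(12.60, 65.31205).
E[σ²|data] = β/(α−1) = 65.31205/11.60 = 5.6303.

5.6303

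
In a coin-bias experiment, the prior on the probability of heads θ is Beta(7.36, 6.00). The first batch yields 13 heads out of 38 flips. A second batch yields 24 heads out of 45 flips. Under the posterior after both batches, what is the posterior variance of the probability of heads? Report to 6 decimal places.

0.002552

The Beta prior is conjugate to a Binomial/Bernoulli likelihood; the update adds successes to α and failures to β.
After batch 1: Beta(7.36+13, 6.00+25) = Beta(20.36, 31.00).
After batch 2: Beta(20.36+24, 31.00+21) = Beta(44.36, 52.00).
Var = αβ/((α+β)²(α+β+1)) = 44.36·52.00/(96.36²·97.36) = 0.002552.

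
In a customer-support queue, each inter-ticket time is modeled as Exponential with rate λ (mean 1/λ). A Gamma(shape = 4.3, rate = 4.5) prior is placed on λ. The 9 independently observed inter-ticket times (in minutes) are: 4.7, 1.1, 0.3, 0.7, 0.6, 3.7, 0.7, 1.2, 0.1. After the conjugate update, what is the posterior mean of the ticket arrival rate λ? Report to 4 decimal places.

With a Gamma(shape α, rate β) prior on the exponential rate λ, the posterior after n observations with total T = Σxᵢ is Gamma(α+n, β+T).
Sum of observations T = 13.1 minutes; n = 9.
Posterior: Gamma(4.3+9, 4.5+13.1) = Gamma(13.3, 17.6).
Posterior mean of λ = α/β = 13.3/17.6 = 0.7557.

0.7557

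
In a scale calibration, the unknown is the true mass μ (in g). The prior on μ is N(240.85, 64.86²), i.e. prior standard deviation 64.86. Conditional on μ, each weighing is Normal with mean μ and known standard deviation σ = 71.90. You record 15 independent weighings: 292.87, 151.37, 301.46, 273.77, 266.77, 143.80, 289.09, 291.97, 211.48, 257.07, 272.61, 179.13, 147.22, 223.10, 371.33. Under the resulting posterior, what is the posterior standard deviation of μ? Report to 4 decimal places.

For Normal data with known variance σ², a Normal(μ₀, σ₀²) prior on μ is conjugate. Posterior precision = 1/σ₀² + n/σ²; posterior mean is the precision-weighted average of μ₀ and x̄.
σ₀² = 64.86² = 4206.8196, σ² = 71.90² = 5169.61; σ² + n·σ₀² = 5169.61 + 15·4206.8196 = 68271.904.
Posterior precision = 1/σ₀² + n/σ² = 1/4206.8196 + 15/5169.61 = (σ² + n·σ₀²)/(σ₀²σ²) = 68271.904/(4206.8196·5169.61); posterior variance σₙ² = σ₀²σ²/(σ² + n·σ₀²) = 4206.8196·5169.61/68271.904 = 318.544165.
Posterior SD = √σₙ² = √(4206.8196·5169.61/68271.904) = 17.8478.

17.8478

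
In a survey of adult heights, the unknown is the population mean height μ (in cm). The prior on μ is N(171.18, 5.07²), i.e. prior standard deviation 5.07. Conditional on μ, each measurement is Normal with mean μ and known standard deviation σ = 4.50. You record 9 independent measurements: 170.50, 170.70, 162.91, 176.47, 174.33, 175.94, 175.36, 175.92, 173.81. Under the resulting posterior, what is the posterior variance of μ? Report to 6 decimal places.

2.068905

For Normal data with known variance σ², a Normal(μ₀, σ₀²) prior on μ is conjugate. Posterior precision = 1/σ₀² + n/σ²; posterior mean is the precision-weighted average of μ₀ and x̄.
σ₀² = 5.07² = 25.7049, σ² = 4.50² = 20.25; σ² + n·σ₀² = 20.25 + 9·25.7049 = 251.5941.
Posterior precision = 1/σ₀² + n/σ² = 1/25.7049 + 9/20.25 = (σ² + n·σ₀²)/(σ₀²σ²) = 251.5941/(25.7049·20.25); posterior variance σₙ² = σ₀²σ²/(σ² + n·σ₀²) = 25.7049·20.25/251.5941 = 2.068905.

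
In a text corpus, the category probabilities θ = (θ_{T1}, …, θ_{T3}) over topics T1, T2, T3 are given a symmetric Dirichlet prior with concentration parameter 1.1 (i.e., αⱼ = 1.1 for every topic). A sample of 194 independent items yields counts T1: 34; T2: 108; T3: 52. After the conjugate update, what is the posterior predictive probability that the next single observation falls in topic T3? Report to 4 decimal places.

0.2691

The Dirichlet prior is conjugate to the Multinomial likelihood: each posterior αⱼ = prior αⱼ + observed count nⱼ.
Posterior concentration: (35.1, 109.1, 53.1), total = 197.3.
P(next = T3 | data) = α_{T3}/Σα = 0.2691.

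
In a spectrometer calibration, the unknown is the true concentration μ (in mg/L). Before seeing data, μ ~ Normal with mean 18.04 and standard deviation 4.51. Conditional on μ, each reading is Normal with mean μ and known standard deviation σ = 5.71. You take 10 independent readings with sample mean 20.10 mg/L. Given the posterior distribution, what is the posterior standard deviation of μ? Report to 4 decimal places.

1.6763

For Normal data with known variance σ², a Normal(μ₀, σ₀²) prior on μ is conjugate. Posterior precision = 1/σ₀² + n/σ²; posterior mean is the precision-weighted average of μ₀ and x̄.
σ₀² = 4.51² = 20.3401, σ² = 5.71² = 32.6041; σ² + n·σ₀² = 32.6041 + 10·20.3401 = 236.0051.
Posterior precision = 1/σ₀² + n/σ² = 1/20.3401 + 10/32.6041 = (σ² + n·σ₀²)/(σ₀²σ²) = 236.0051/(20.3401·32.6041); posterior variance σₙ² = σ₀²σ²/(σ² + n·σ₀²) = 20.3401·32.6041/236.0051 = 2.809984.
Posterior SD = √σₙ² = √(20.3401·32.6041/236.0051) = 1.6763.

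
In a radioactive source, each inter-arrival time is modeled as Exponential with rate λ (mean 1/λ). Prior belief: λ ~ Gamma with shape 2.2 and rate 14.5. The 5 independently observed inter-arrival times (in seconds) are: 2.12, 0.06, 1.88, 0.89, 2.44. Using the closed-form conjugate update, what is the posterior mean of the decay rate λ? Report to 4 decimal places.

With a Gamma(shape α, rate β) prior on the exponential rate λ, the posterior after n observations with total T = Σxᵢ is Gamma(α+n, β+T).
Sum of observations T = 7.39 seconds; n = 5.
Posterior: Gamma(2.2+5, 14.5+7.39) = Gamma(7.2, 21.89).
Posterior mean of λ = α/β = 7.2/21.89 = 0.3289.

0.3289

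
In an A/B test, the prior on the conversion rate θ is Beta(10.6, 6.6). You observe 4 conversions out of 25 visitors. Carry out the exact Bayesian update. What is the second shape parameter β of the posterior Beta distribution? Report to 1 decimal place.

The Beta prior is conjugate to a Binomial/Bernoulli likelihood; the update adds successes to α and failures to β.
Posterior: Beta(α+k, β+n−k) = Beta(10.6+4, 6.6+21) = Beta(14.6, 27.6).
Posterior β = 27.6.

27.6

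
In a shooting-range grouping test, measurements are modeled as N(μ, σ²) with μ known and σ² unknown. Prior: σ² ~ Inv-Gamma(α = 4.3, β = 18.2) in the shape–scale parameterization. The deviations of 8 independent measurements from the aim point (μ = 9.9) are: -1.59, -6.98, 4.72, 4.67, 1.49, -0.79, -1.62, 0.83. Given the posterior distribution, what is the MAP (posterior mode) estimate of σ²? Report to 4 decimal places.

With known mean μ and an Inverse-Gamma(α, β) prior on σ², the Normal likelihood is conjugate: posterior is Inv-Gamma(α + n/2, β + Σ(xᵢ−μ)²/2).
Σ(xᵢ−μ)² = (-1.59)² + (-6.98)² + (4.72)² + (4.67)² + (1.49)² + (-0.79)² + (-1.62)² + (0.83)² = 101.4933.
Posterior: Inv-Gamma(4.3 + 8/2, 18.2 + 101.4933/2) = Inv-Gamma(8.30, 68.94665).
Mode = β/(α+1) = 68.94665/9.30 = 7.4136.

7.4136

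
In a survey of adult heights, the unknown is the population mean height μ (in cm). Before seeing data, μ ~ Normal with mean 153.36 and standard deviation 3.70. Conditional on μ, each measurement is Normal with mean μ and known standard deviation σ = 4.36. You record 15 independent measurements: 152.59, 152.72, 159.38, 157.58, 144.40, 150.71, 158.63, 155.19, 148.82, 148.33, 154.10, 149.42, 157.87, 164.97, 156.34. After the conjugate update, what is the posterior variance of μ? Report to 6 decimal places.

1.159930

For Normal data with known variance σ², a Normal(μ₀, σ₀²) prior on μ is conjugate. Posterior precision = 1/σ₀² + n/σ²; posterior mean is the precision-weighted average of μ₀ and x̄.
σ₀² = 3.70² = 13.69, σ² = 4.36² = 19.0096; σ² + n·σ₀² = 19.0096 + 15·13.69 = 224.3596.
Posterior precision = 1/σ₀² + n/σ² = 1/13.69 + 15/19.0096 = (σ² + n·σ₀²)/(σ₀²σ²) = 224.3596/(13.69·19.0096); posterior variance σₙ² = σ₀²σ²/(σ² + n·σ₀²) = 13.69·19.0096/224.3596 = 1.159930.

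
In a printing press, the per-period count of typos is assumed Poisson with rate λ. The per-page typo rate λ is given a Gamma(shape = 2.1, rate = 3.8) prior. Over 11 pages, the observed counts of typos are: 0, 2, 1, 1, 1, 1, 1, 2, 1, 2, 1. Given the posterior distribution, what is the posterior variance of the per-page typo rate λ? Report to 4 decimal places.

With a Gamma(shape α, rate β) prior, the Poisson likelihood is conjugate: the posterior is Gamma(α + ΣXᵢ, β + n).
Sum of counts S = 13 over n = 11 pages.
Posterior: Gamma(α+S, β+n) = Gamma(2.1+13, 3.8+11) = Gamma(15.1, 14.8).
Var = α/β² = 15.1/14.8² = 0.0689.

0.0689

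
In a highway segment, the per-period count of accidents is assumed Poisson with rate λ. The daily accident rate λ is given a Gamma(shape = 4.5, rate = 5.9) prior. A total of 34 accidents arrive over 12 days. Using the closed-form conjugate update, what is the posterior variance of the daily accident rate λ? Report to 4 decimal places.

0.1202

With a Gamma(shape α, rate β) prior, the Poisson likelihood is conjugate: the posterior is Gamma(α + ΣXᵢ, β + n).
Posterior: Gamma(α+S, β+n) = Gamma(4.5+34, 5.9+12) = Gamma(38.5, 17.9).
Var = α/β² = 38.5/17.9² = 0.1202.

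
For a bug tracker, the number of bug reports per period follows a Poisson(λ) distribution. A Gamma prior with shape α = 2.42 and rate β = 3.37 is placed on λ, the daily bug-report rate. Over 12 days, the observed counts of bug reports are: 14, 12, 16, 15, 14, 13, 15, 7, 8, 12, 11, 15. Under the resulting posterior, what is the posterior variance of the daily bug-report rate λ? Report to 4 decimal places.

0.6537

With a Gamma(shape α, rate β) prior, the Poisson likelihood is conjugate: the posterior is Gamma(α + ΣXᵢ, β + n).
Sum of counts S = 152 over n = 12 days.
Posterior: Gamma(α+S, β+n) = Gamma(2.42+152, 3.37+12) = Gamma(154.42, 15.37).
Var = α/β² = 154.42/15.37² = 0.6537.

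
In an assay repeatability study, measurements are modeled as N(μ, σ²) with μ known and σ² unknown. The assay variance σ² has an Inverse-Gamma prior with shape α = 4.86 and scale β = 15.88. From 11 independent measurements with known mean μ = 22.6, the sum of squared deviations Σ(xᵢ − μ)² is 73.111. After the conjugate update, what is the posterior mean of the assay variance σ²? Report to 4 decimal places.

With known mean μ and an Inverse-Gamma(α, β) prior on σ², the Normal likelihood is conjugate: posterior is Inv-Gamma(α + n/2, β + Σ(xᵢ−μ)²/2).
Posterior: Inv-Gamma(4.86 + 11/2, 15.88 + 73.111/2) = Inv-Gamma(10.36, 52.4355).
E[σ²|data] = β/(α−1) = 52.4355/9.36 = 5.6021.

5.6021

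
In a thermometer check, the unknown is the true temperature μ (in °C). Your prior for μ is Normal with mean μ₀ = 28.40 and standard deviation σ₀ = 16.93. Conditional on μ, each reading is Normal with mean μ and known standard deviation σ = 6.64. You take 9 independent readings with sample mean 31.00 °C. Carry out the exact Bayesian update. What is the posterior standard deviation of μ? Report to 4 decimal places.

2.1947

For Normal data with known variance σ², a Normal(μ₀, σ₀²) prior on μ is conjugate. Posterior precision = 1/σ₀² + n/σ²; posterior mean is the precision-weighted average of μ₀ and x̄.
σ₀² = 16.93² = 286.6249, σ² = 6.64² = 44.0896; σ² + n·σ₀² = 44.0896 + 9·286.6249 = 2623.7137.
Posterior precision = 1/σ₀² + n/σ² = 1/286.6249 + 9/44.0896 = (σ² + n·σ₀²)/(σ₀²σ²) = 2623.7137/(286.6249·44.0896); posterior variance σₙ² = σ₀²σ²/(σ² + n·σ₀²) = 286.6249·44.0896/2623.7137 = 4.816523.
Posterior SD = √σₙ² = √(286.6249·44.0896/2623.7137) = 2.1947.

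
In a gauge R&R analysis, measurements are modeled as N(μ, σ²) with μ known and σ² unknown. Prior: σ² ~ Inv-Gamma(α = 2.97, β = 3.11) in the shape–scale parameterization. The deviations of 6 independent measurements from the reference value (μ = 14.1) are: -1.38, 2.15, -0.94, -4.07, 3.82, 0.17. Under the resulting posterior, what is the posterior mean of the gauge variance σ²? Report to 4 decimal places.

4.5087

With known mean μ and an Inverse-Gamma(α, β) prior on σ², the Normal likelihood is conjugate: posterior is Inv-Gamma(α + n/2, β + Σ(xᵢ−μ)²/2).
Σ(xᵢ−μ)² = (-1.38)² + (2.15)² + (-0.94)² + (-4.07)² + (3.82)² + (0.17)² = 38.5967.
Posterior: Inv-Gamma(2.97 + 6/2, 3.11 + 38.5967/2) = Inv-Gamma(5.97, 22.40835).
E[σ²|data] = β/(α−1) = 22.40835/4.97 = 4.5087.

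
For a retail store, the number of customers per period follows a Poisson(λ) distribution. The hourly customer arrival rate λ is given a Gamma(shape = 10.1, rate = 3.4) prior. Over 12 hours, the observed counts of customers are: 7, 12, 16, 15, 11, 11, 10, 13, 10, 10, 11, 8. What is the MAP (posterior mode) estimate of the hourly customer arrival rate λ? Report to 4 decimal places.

9.2922

With a Gamma(shape α, rate β) prior, the Poisson likelihood is conjugate: the posterior is Gamma(α + ΣXᵢ, β + n).
Sum of counts S = 134 over n = 12 hours.
Posterior: Gamma(α+S, β+n) = Gamma(10.1+134, 3.4+12) = Gamma(144.1, 15.4).
Mode of Gamma(α,β) for α≥1 is (α−1)/β = 143.1/15.4 = 9.2922.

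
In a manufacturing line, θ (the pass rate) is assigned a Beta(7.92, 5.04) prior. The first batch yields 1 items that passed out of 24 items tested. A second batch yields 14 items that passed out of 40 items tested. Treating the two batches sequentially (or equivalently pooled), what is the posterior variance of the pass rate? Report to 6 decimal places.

The Beta prior is conjugate to a Binomial/Bernoulli likelihood; the update adds successes to α and failures to β.
After batch 1: Beta(7.92+1, 5.04+23) = Beta(8.92, 28.04).
After batch 2: Beta(8.92+14, 28.04+26) = Beta(22.92, 54.04).
Var = αβ/((α+β)²(α+β+1)) = 22.92·54.04/(76.96²·77.96) = 0.002682.

0.002682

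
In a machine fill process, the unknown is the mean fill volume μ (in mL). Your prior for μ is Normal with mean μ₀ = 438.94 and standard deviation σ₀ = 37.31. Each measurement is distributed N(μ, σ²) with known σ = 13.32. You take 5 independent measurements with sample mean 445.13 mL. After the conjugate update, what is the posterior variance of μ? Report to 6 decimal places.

For Normal data with known variance σ², a Normal(μ₀, σ₀²) prior on μ is conjugate. Posterior precision = 1/σ₀² + n/σ²; posterior mean is the precision-weighted average of μ₀ and x̄.
σ₀² = 37.31² = 1392.0361, σ² = 13.32² = 177.4224; σ² + n·σ₀² = 177.4224 + 5·1392.0361 = 7137.6029.
Posterior precision = 1/σ₀² + n/σ² = 1/1392.0361 + 5/177.4224 = (σ² + n·σ₀²)/(σ₀²σ²) = 7137.6029/(1392.0361·177.4224); posterior variance σₙ² = σ₀²σ²/(σ² + n·σ₀²) = 1392.0361·177.4224/7137.6029 = 34.602427.

34.602427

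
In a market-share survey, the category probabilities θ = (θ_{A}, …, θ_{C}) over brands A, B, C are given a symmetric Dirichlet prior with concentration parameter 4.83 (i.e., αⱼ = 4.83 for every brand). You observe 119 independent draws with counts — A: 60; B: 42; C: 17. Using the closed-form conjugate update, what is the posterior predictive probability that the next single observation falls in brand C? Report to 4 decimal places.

0.1635

The Dirichlet prior is conjugate to the Multinomial likelihood: each posterior αⱼ = prior αⱼ + observed count nⱼ.
Posterior concentration: (64.83, 46.83, 21.83), total = 133.49.
P(next = C | data) = α_{C}/Σα = 0.1635.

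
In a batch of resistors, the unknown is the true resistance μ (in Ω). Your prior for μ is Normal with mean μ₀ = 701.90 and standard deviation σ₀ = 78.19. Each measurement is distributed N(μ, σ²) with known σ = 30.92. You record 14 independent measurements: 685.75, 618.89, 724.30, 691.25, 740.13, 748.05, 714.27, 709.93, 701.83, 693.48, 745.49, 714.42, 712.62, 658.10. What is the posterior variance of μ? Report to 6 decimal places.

For Normal data with known variance σ², a Normal(μ₀, σ₀²) prior on μ is conjugate. Posterior precision = 1/σ₀² + n/σ²; posterior mean is the precision-weighted average of μ₀ and x̄.
σ₀² = 78.19² = 6113.6761, σ² = 30.92² = 956.0464; σ² + n·σ₀² = 956.0464 + 14·6113.6761 = 86547.5118.
Posterior precision = 1/σ₀² + n/σ² = 1/6113.6761 + 14/956.0464 = (σ² + n·σ₀²)/(σ₀²σ²) = 86547.5118/(6113.6761·956.0464); posterior variance σₙ² = σ₀²σ²/(σ² + n·σ₀²) = 6113.6761·956.0464/86547.5118 = 67.534674.

67.534674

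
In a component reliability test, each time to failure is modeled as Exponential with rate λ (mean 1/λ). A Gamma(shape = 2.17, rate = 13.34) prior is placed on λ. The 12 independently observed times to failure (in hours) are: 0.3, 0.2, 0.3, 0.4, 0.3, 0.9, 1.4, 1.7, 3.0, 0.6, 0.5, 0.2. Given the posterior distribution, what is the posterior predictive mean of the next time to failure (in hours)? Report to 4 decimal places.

1.7570

With a Gamma(shape α, rate β) prior on the exponential rate λ, the posterior after n observations with total T = Σxᵢ is Gamma(α+n, β+T).
Sum of observations T = 9.8 hours; n = 12.
Posterior: Gamma(2.17+12, 13.34+9.8) = Gamma(14.17, 23.14).
The predictive distribution for the next observation is Lomax; its mean is β/(α−1) = 23.14/13.17 = 1.7570.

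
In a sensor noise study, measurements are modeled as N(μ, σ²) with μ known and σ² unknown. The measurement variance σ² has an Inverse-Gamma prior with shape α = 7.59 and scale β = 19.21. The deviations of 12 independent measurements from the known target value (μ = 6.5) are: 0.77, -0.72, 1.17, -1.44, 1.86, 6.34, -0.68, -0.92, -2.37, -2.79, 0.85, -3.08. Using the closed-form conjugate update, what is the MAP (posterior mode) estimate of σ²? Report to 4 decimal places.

3.8227

With known mean μ and an Inverse-Gamma(α, β) prior on σ², the Normal likelihood is conjugate: posterior is Inv-Gamma(α + n/2, β + Σ(xᵢ−μ)²/2).
Σ(xᵢ−μ)² = (0.77)² + (-0.72)² + (1.17)² + (-1.44)² + (1.86)² + (6.34)² + (-0.68)² + (-0.92)² + (-2.37)² + (-2.79)² + (0.85)² + (-3.08)² = 73.1277.
Posterior: Inv-Gamma(7.59 + 12/2, 19.21 + 73.1277/2) = Inv-Gamma(13.59, 55.77385).
Mode = β/(α+1) = 55.77385/14.59 = 3.8227.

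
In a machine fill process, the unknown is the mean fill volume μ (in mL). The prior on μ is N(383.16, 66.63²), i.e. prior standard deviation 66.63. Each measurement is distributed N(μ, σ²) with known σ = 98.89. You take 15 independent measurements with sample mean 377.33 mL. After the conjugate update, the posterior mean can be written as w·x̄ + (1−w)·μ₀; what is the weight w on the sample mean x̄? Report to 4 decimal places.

For Normal data with known variance σ², a Normal(μ₀, σ₀²) prior on μ is conjugate. Posterior precision = 1/σ₀² + n/σ²; posterior mean is the precision-weighted average of μ₀ and x̄.
σ₀² = 66.63² = 4439.5569, σ² = 98.89² = 9779.2321. Prior precision 1/σ₀² = 1/4439.5569; data precision n/σ² = 15/9779.2321.
w = (n/σ²)/(1/σ₀² + n/σ²) = n·σ₀²/(σ² + n·σ₀²) = 15·4439.5569/(9779.2321 + 15·4439.5569) = 66593.3535/76372.5856 = 0.8720.

0.8720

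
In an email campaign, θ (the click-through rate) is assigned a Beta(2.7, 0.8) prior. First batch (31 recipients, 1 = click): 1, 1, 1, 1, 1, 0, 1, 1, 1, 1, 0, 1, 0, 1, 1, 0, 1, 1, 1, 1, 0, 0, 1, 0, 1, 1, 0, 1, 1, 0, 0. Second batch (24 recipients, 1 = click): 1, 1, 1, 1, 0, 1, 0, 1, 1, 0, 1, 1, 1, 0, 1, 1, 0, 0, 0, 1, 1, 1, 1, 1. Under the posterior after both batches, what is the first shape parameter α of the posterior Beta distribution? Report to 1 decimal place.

40.7

The Beta prior is conjugate to a Binomial/Bernoulli likelihood; the update adds successes to α and failures to β.
After batch 1: Beta(2.7+21, 0.8+10) = Beta(23.7, 10.8).
After batch 2: Beta(23.7+17, 10.8+7) = Beta(40.7, 17.8).
Posterior α = 40.7.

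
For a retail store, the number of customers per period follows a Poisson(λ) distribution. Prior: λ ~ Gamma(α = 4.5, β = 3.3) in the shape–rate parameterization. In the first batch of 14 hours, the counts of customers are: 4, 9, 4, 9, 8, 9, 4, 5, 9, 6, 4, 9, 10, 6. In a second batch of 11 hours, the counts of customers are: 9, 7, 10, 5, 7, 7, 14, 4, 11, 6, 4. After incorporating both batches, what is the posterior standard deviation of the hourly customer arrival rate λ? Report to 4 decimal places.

0.4800

With a Gamma(shape α, rate β) prior, the Poisson likelihood is conjugate: the posterior is Gamma(α + ΣXᵢ, β + n).
Batch 1: sum of counts S = 96 over n = 14 hours.
After batch 1: Gamma(α+S, β+n) = Gamma(4.5+96, 3.3+14) = Gamma(100.5, 17.3).
Batch 2: sum of counts S = 84 over n = 11 hours.
After batch 2: Gamma(α+S, β+n) = Gamma(100.5+84, 17.3+11) = Gamma(184.5, 28.3).
SD = √α/β = √184.5/28.3 = 0.4800.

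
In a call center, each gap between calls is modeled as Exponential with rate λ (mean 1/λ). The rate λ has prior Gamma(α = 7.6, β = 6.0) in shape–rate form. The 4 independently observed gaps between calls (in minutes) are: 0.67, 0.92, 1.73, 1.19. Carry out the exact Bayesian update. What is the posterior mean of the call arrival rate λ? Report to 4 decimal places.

With a Gamma(shape α, rate β) prior on the exponential rate λ, the posterior after n observations with total T = Σxᵢ is Gamma(α+n, β+T).
Sum of observations T = 4.51 minutes; n = 4.
Posterior: Gamma(7.6+4, 6.0+4.51) = Gamma(11.6, 10.51).
Posterior mean of λ = α/β = 11.6/10.51 = 1.1037.

1.1037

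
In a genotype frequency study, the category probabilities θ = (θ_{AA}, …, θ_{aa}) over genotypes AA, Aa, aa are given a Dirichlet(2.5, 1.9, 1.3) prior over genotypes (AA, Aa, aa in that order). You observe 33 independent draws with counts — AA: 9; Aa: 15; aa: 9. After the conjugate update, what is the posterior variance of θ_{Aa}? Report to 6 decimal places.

The Dirichlet prior is conjugate to the Multinomial likelihood: each posterior αⱼ = prior αⱼ + observed count nⱼ.
Posterior concentration: (11.5, 16.9, 10.3), total = 38.7.
Var[θ_j] = α_j(Σα−α_j)/((Σα)²(Σα+1)) = 16.9·21.8/(38.7²·39.7) = 0.006196.

0.006196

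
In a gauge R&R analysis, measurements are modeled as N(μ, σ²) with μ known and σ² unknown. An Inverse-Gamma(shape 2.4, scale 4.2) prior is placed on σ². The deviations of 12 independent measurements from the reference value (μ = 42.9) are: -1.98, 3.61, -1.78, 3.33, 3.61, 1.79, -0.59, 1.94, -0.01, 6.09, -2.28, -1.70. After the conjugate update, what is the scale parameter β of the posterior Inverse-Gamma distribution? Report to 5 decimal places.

With known mean μ and an Inverse-Gamma(α, β) prior on σ², the Normal likelihood is conjugate: posterior is Inv-Gamma(α + n/2, β + Σ(xᵢ−μ)²/2).
Σ(xᵢ−μ)² = (-1.98)² + (3.61)² + (-1.78)² + (3.33)² + (3.61)² + (1.79)² + (-0.59)² + (1.94)² + (-0.01)² + (6.09)² + (-2.28)² + (-1.70)² = 96.7343.
Posterior: Inv-Gamma(2.4 + 12/2, 4.2 + 96.7343/2) = Inv-Gamma(8.40, 52.56715).
Posterior β = 52.56715.

52.56715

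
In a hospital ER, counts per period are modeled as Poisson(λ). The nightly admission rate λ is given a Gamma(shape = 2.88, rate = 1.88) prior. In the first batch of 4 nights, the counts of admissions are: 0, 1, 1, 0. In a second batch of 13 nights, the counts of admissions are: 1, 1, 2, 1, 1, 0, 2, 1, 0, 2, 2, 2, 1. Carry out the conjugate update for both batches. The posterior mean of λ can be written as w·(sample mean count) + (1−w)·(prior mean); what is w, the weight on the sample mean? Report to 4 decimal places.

With a Gamma(shape α, rate β) prior, the Poisson likelihood is conjugate: the posterior is Gamma(α + ΣXᵢ, β + n).
Total number of nights: n = 4 + 13 = 17.
Posterior mean = (α₀+S)/(β₀+n) = [n/(β₀+n)]·(S/n) + [β₀/(β₀+n)]·(α₀/β₀), so only n and β₀ enter the weight.
Weight on data w = n/(β₀+n) = 17/(1.88+17) = 17/18.88 = 0.9004.

0.9004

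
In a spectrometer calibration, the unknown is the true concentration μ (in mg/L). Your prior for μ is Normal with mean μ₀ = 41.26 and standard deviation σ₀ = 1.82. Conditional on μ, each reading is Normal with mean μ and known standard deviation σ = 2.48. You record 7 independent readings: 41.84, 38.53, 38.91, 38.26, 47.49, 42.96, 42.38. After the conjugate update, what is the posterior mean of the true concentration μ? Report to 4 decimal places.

41.4350

For Normal data with known variance σ², a Normal(μ₀, σ₀²) prior on μ is conjugate. Posterior precision = 1/σ₀² + n/σ²; posterior mean is the precision-weighted average of μ₀ and x̄.
Σxᵢ = 41.84 + 38.53 + 38.91 + 38.26 + 47.49 + 42.96 + 42.38 = 290.37, so n·x̄ = 290.37.
σ₀² = 1.82² = 3.3124, σ² = 2.48² = 6.1504; σ² + n·σ₀² = 6.1504 + 7·3.3124 = 29.3372.
Posterior mean = (μ₀/σ₀² + n·x̄/σ²)/(1/σ₀² + n/σ²) = (σ²·μ₀ + σ₀²·n·x̄)/(σ² + n·σ₀²) = (6.1504·41.26 + 3.3124·290.37)/29.3372 = 1215.587092/29.3372 = 41.4350.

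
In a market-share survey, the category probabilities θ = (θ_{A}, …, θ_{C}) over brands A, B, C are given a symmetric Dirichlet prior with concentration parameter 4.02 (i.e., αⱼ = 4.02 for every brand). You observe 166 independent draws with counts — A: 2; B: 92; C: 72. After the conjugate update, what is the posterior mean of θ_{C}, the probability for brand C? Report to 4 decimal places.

0.4269

The Dirichlet prior is conjugate to the Multinomial likelihood: each posterior αⱼ = prior αⱼ + observed count nⱼ.
Posterior concentration: (6.02, 96.02, 76.02), total = 178.06.
E[θ_{C}|data] = α_{C}/Σα = 76.02/178.06 = 0.4269.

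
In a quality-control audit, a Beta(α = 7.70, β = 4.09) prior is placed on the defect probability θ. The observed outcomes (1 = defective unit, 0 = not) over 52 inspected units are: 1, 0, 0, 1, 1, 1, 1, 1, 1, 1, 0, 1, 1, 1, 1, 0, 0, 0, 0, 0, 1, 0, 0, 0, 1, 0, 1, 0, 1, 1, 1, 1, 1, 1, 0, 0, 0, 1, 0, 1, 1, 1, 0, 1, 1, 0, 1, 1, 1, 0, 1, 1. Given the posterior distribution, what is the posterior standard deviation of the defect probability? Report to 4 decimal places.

0.0602

The Beta prior is conjugate to a Binomial/Bernoulli likelihood; the update adds successes to α and failures to β.
Posterior: Beta(α+k, β+n−k) = Beta(7.70+32, 4.09+20) = Beta(39.70, 24.09).
Var = αβ/((α+β)²(α+β+1)) = 39.70·24.09/(63.79²·64.79) = 0.00362756; SD = √0.00362756 = 0.0602.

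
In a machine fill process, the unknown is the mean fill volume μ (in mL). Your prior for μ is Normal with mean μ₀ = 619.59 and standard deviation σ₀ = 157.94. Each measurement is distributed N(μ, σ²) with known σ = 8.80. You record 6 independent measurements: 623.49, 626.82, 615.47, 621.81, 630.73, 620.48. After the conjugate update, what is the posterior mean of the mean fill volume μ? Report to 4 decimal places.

For Normal data with known variance σ², a Normal(μ₀, σ₀²) prior on μ is conjugate. Posterior precision = 1/σ₀² + n/σ²; posterior mean is the precision-weighted average of μ₀ and x̄.
Σxᵢ = 623.49 + 626.82 + 615.47 + 621.81 + 630.73 + 620.48 = 3738.8, so n·x̄ = 3738.8.
σ₀² = 157.94² = 24945.0436, σ² = 8.80² = 77.44; σ² + n·σ₀² = 77.44 + 6·24945.0436 = 149747.7016.
Posterior mean = (μ₀/σ₀² + n·x̄/σ²)/(1/σ₀² + n/σ²) = (σ²·μ₀ + σ₀²·n·x̄)/(σ² + n·σ₀²) = (77.44·619.59 + 24945.0436·3738.8)/149747.7016 = 93312510.06128/149747.7016 = 623.1315.

623.1315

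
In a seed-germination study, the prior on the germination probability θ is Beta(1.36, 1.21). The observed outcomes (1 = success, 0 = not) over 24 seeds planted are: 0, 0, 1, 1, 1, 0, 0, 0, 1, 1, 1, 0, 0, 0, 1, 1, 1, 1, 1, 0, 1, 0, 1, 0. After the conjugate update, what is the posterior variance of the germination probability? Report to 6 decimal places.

0.009008

The Beta prior is conjugate to a Binomial/Bernoulli likelihood; the update adds successes to α and failures to β.
Posterior: Beta(α+k, β+n−k) = Beta(1.36+13, 1.21+11) = Beta(14.36, 12.21).
Var = αβ/((α+β)²(α+β+1)) = 14.36·12.21/(26.57²·27.57) = 0.009008.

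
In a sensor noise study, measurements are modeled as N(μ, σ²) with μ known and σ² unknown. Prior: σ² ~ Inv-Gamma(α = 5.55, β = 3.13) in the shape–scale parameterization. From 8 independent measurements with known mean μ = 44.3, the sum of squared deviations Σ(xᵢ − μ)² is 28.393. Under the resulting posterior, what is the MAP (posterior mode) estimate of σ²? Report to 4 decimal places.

1.6423

With known mean μ and an Inverse-Gamma(α, β) prior on σ², the Normal likelihood is conjugate: posterior is Inv-Gamma(α + n/2, β + Σ(xᵢ−μ)²/2).
Posterior: Inv-Gamma(5.55 + 8/2, 3.13 + 28.393/2) = Inv-Gamma(9.55, 17.3265).
Mode = β/(α+1) = 17.3265/10.55 = 1.6423.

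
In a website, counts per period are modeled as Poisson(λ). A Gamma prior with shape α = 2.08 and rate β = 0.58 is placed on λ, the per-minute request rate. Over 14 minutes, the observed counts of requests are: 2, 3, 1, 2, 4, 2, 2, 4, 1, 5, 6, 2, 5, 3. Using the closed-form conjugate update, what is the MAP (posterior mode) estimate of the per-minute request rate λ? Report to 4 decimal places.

With a Gamma(shape α, rate β) prior, the Poisson likelihood is conjugate: the posterior is Gamma(α + ΣXᵢ, β + n).
Sum of counts S = 42 over n = 14 minutes.
Posterior: Gamma(α+S, β+n) = Gamma(2.08+42, 0.58+14) = Gamma(44.08, 14.58).
Mode of Gamma(α,β) for α≥1 is (α−1)/β = 43.08/14.58 = 2.9547.

2.9547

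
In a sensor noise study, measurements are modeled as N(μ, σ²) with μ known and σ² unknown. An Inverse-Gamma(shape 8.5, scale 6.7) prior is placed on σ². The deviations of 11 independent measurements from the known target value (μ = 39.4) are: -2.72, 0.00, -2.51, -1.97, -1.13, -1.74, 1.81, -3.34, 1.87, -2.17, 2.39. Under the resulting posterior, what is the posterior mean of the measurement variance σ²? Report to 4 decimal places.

2.4474

With known mean μ and an Inverse-Gamma(α, β) prior on σ², the Normal likelihood is conjugate: posterior is Inv-Gamma(α + n/2, β + Σ(xᵢ−μ)²/2).
Σ(xᵢ−μ)² = (-2.72)² + (0.00)² + (-2.51)² + (-1.97)² + (-1.13)² + (-1.74)² + (1.81)² + (-3.34)² + (1.87)² + (-2.17)² + (2.39)² = 50.2335.
Posterior: Inv-Gamma(8.5 + 11/2, 6.7 + 50.2335/2) = Inv-Gamma(14.00, 31.81675).
E[σ²|data] = β/(α−1) = 31.81675/13.00 = 2.4474.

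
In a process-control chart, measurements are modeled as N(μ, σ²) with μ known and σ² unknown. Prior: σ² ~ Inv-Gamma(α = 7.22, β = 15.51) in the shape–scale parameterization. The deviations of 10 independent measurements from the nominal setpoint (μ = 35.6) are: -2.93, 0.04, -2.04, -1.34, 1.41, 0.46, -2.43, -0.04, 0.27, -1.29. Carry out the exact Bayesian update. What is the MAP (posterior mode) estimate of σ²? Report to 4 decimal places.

2.0956

With known mean μ and an Inverse-Gamma(α, β) prior on σ², the Normal likelihood is conjugate: posterior is Inv-Gamma(α + n/2, β + Σ(xᵢ−μ)²/2).
Σ(xᵢ−μ)² = (-2.93)² + (0.04)² + (-2.04)² + (-1.34)² + (1.41)² + (0.46)² + (-2.43)² + (-0.04)² + (0.27)² + (-1.29)² = 24.3869.
Posterior: Inv-Gamma(7.22 + 10/2, 15.51 + 24.3869/2) = Inv-Gamma(12.22, 27.70345).
Mode = β/(α+1) = 27.70345/13.22 = 2.0956.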